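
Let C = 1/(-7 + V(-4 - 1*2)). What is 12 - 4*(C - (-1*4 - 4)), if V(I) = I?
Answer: -256/13 ≈ -19.692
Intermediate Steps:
C = -1/13 (C = 1/(-7 + (-4 - 1*2)) = 1/(-7 + (-4 - 2)) = 1/(-7 - 6) = 1/(-13) = -1/13 ≈ -0.076923)
12 - 4*(C - (-1*4 - 4)) = 12 - 4*(-1/13 - (-1*4 - 4)) = 12 - 4*(-1/13 - (-4 - 4)) = 12 - 4*(-1/13 - 1*(-8)) = 12 - 4*(-1/13 + 8) = 12 - 4*103/13 = 12 - 412/13 = -256/13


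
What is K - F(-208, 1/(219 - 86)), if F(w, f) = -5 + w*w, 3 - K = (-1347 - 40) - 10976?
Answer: -30893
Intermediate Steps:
K = 12366 (K = 3 - ((-1347 - 40) - 10976) = 3 - (-1387 - 10976) = 3 - 1*(-12363) = 3 + 12363 = 12366)
F(w, f) = -5 + w**2
K - F(-208, 1/(219 - 86)) = 12366 - (-5 + (-208)**2) = 12366 - (-5 + 43264) = 12366 - 1*43259 = 12366 - 43259 = -30893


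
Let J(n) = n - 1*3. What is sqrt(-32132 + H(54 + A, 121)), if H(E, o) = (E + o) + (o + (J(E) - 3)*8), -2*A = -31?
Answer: 5*I*sqrt(5010)/2 ≈ 176.95*I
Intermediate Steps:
J(n) = -3 + n (J(n) = n - 3 = -3 + n)
A = 31/2 (A = -1/2*(-31) = 31/2 ≈ 15.500)
H(E, o) = -48 + 2*o + 9*E (H(E, o) = (E + o) + (o + ((-3 + E) - 3)*8) = (E + o) + (o + (-6 + E)*8) = (E + o) + (o + (-48 + 8*E)) = (E + o) + (-48 + o + 8*E) = -48 + 2*o + 9*E)
sqrt(-32132 + H(54 + A, 121)) = sqrt(-32132 + (-48 + 2*121 + 9*(54 + 31/2))) = sqrt(-32132 + (-48 + 242 + 9*(139/2))) = sqrt(-32132 + (-48 + 242 + 1251/2)) = sqrt(-32132 + 1639/2) = sqrt(-62625/2) = 5*I*sqrt(5010)/2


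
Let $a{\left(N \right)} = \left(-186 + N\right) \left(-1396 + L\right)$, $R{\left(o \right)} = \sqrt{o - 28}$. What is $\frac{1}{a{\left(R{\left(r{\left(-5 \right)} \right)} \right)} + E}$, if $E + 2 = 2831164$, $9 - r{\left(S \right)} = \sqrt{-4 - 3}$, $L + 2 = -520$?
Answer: $\frac{1}{3187910 - 1918 \sqrt{-19 - i \sqrt{7}}} \approx 3.1374 \cdot 10^{-7} - 8.249 \cdot 10^{-10} i$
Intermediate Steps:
$L = -522$ ($L = -2 - 520 = -522$)
$r{\left(S \right)} = 9 - i \sqrt{7}$ ($r{\left(S \right)} = 9 - \sqrt{-4 - 3} = 9 - \sqrt{-7} = 9 - i \sqrt{7}$)
$R{\left(o \right)} = \sqrt{-28 + o}$
$E = 2831162$ ($E = -2 + 2831164 = 2831162$)
$a{\left(N \right)} = 356748 - 1918 N$ ($a{\left(N \right)} = \left(-186 + N\right) \left(-1396 - 522\right) = \left(-186 + N\right) \left(-1918\right) = 356748 - 1918 N$)
$\frac{1}{a{\left(R{\left(r{\left(-5 \right)} \right)} \right)} + E} = \frac{1}{\left(356748 - 1918 \sqrt{-28 + \left(9 - i \sqrt{7}\right)}\right) + 2831162} = \frac{1}{\left(356748 - 1918 \sqrt{-19 - i \sqrt{7}}\right) + 2831162} = \frac{1}{3187910 - 1918 \sqrt{-19 - i \sqrt{7}}}$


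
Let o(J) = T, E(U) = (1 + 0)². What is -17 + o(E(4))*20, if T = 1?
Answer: 3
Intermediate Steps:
E(U) = 1 (E(U) = 1² = 1)
o(J) = 1
-17 + o(E(4))*20 = -17 + 1*20 = -17 + 20 = 3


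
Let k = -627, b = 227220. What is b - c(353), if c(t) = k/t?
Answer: 80209287/353 ≈ 2.2722e+5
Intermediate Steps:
c(t) = -627/t
b - c(353) = 227220 - (-627)/353 = 227220 - 1*(-627/353) = 227220 + 627/353 = 80209287/353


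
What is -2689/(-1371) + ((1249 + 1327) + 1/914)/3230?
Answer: 4886867/1771332 ≈ 2.7589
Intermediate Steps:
-2689/(-1371) + ((1249 + 1327) + 1/914)/3230 = -2689*(-1/1371) + (2576 + 1/914)*(1/3230) = 2689/1371 + (2354465/914)*(1/3230) = 2689/1371 + 470893/590444 = 4886867/1771332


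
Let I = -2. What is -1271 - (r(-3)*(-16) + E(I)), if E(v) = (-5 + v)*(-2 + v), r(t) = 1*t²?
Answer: -1155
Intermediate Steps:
r(t) = t²
-1271 - (r(-3)*(-16) + E(I)) = -1271 - ((-3)²*(-16) + (10 + (-2)² - 7*(-2))) = -1271 - (9*(-16) + (10 + 4 + 14)) = -1271 - (-144 + 28) = -1271 - 1*(-116) = -1271 + 116 = -1155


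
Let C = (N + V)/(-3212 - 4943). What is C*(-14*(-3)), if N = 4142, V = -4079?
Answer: -378/1165 ≈ -0.32446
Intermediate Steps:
C = -9/1165 (C = (4142 - 4079)/(-3212 - 4943) = 63/(-8155) = 63*(-1/8155) = -9/1165 ≈ -0.0077253)
C*(-14*(-3)) = -(-126)*(-3)/1165 = -9/1165*42 = -378/1165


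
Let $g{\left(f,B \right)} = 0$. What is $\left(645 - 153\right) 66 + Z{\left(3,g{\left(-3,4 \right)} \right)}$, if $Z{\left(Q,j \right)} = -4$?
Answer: $32468$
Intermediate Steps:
$\left(645 - 153\right) 66 + Z{\left(3,g{\left(-3,4 \right)} \right)} = \left(645 - 153\right) 66 - 4 = 492 \cdot 66 - 4 = 32472 - 4 = 32468$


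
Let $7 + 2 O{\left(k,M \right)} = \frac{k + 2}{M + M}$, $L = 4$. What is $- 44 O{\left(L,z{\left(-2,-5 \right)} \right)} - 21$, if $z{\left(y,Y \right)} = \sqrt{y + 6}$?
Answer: $100$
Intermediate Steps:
$z{\left(y,Y \right)} = \sqrt{6 + y}$
$O{\left(k,M \right)} = - \frac{7}{2} + \frac{2 + k}{4 M}$ ($O{\left(k,M \right)} = - \frac{7}{2} + \frac{\left(k + 2\right) \frac{1}{M + M}}{2} = - \frac{7}{2} + \frac{\left(2 + k\right) \frac{1}{2 M}}{2} = - \frac{7}{2} + \frac{\frac{1}{2} \frac{1}{M} \left(2 + k\right)}{2} = - \frac{7}{2} + \frac{2 + k}{4 M}$)
$- 44 O{\left(L,z{\left(-2,-5 \right)} \right)} - 21 = - 44 \frac{2 + 4 - 14 \sqrt{6 - 2}}{4 \sqrt{6 - 2}} - 21 = - 44 \frac{2 + 4 - 14 \sqrt{4}}{4 \sqrt{4}} - 21 = - 44 \frac{2 + 4 - 28}{4 \cdot 2} - 21 = - 44 \cdot \frac{1}{4} \cdot \frac{1}{2} \left(2 + 4 - 28\right) - 21 = - 44 \cdot \frac{1}{4} \cdot \frac{1}{2} \left(-22\right) - 21 = \left(-44\right) \left(- \frac{11}{4}\right) - 21 = 121 - 21 = 100$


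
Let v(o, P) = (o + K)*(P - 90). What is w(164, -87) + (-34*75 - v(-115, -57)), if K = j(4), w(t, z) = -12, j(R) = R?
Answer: -18879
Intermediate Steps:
K = 4
v(o, P) = (-90 + P)*(4 + o) (v(o, P) = (o + 4)*(P - 90) = (4 + o)*(-90 + P) = (-90 + P)*(4 + o))
w(164, -87) + (-34*75 - v(-115, -57)) = -12 + (-34*75 - (-360 - 90*(-115) + 4*(-57) - 57*(-115))) = -12 + (-2550 - (-360 + 10350 - 228 + 6555)) = -12 + (-2550 - 1*16317) = -12 + (-2550 - 16317) = -12 - 18867 = -18879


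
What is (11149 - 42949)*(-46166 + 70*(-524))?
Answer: 2634502800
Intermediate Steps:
(11149 - 42949)*(-46166 + 70*(-524)) = -31800*(-46166 - 36680) = -31800*(-82846) = 2634502800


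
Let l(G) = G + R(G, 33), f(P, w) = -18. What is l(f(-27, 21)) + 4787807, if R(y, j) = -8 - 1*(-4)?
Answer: 4787785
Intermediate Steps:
R(y, j) = -4 (R(y, j) = -8 + 4 = -4)
l(G) = -4 + G (l(G) = G - 4 = -4 + G)
l(f(-27, 21)) + 4787807 = (-4 - 18) + 4787807 = -22 + 4787807 = 4787785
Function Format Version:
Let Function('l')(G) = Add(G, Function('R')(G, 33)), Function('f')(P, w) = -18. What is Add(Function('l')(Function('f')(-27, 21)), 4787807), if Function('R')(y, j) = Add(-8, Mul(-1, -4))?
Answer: 4787785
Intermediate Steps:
Function('R')(y, j) = -4 (Function('R')(y, j) = Add(-8, 4) = -4)
Function('l')(G) = Add(-4, G) (Function('l')(G) = Add(G, -4) = Add(-4, G))
Add(Function('l')(Function('f')(-27, 21)), 4787807) = Add(Add(-4, -18), 4787807) = Add(-22, 4787807) = 4787785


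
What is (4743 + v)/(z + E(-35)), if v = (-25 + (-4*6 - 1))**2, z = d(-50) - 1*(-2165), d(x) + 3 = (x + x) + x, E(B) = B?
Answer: 7243/1977 ≈ 3.6636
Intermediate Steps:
d(x) = -3 + 3*x (d(x) = -3 + ((x + x) + x) = -3 + (2*x + x) = -3 + 3*x)
z = 2012 (z = (-3 + 3*(-50)) - 1*(-2165) = (-3 - 150) + 2165 = -153 + 2165 = 2012)
v = 2500 (v = (-25 + (-24 - 1))**2 = (-25 - 25)**2 = (-50)**2 = 2500)
(4743 + v)/(z + E(-35)) = (4743 + 2500)/(2012 - 35) = 7243/1977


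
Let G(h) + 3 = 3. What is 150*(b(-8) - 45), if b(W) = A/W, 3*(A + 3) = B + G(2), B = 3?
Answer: -13425/2 ≈ -6712.5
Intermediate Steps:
G(h) = 0 (G(h) = -3 + 3 = 0)
A = -2 (A = -3 + (3 + 0)/3 = -3 + (⅓)*3 = -3 + 1 = -2)
b(W) = -2/W
150*(b(-8) - 45) = 150*(-2/(-8) - 45) = 150*(-2*(-⅛) - 45) = 150*(¼ - 45) = 150*(-179/4) = -13425/2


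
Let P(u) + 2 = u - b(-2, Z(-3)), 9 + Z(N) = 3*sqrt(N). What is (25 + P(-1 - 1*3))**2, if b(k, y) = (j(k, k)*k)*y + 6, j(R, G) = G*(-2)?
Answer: 1753 - 2832*I*sqrt(3) ≈ 1753.0 - 4905.2*I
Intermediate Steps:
j(R, G) = -2*G
Z(N) = -9 + 3*sqrt(N)
b(k, y) = 6 - 2*y*k**2 (b(k, y) = ((-2*k)*k)*y + 6 = (-2*k**2)*y + 6 = -2*y*k**2 + 6 = 6 - 2*y*k**2)
P(u) = -80 + u + 24*I*sqrt(3) (P(u) = -2 + (u - (6 - 2*(-9 + 3*sqrt(-3))*(-2)**2)) = -2 + (u - (6 - 2*(-9 + 3*(I*sqrt(3)))*4)) = -2 + (u - (6 - 2*(-9 + 3*I*sqrt(3))*4)) = -2 + (u - (6 + (72 - 24*I*sqrt(3)))) = -2 + (u - (78 - 24*I*sqrt(3))) = -2 + (u + (-78 + 24*I*sqrt(3))) = -2 + (-78 + u + 24*I*sqrt(3)) = -80 + u + 24*I*sqrt(3))
(25 + P(-1 - 1*3))**2 = (25 + (-80 + (-1 - 1*3) + 24*I*sqrt(3)))**2 = (25 + (-80 + (-1 - 3) + 24*I*sqrt(3)))**2 = (25 + (-80 - 4 + 24*I*sqrt(3)))**2 = (25 + (-84 + 24*I*sqrt(3)))**2 = (-59 + 24*I*sqrt(3))**2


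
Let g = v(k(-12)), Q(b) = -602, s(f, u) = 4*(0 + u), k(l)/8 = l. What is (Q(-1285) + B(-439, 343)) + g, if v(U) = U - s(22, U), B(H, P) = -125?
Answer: -439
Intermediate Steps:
k(l) = 8*l
s(f, u) = 4*u
v(U) = -3*U (v(U) = U - 4*U = -3*U)
g = 288 (g = -24*(-12) = -3*(-96) = 288)
(Q(-1285) + B(-439, 343)) + g = (-602 - 125) + 288 = -727 + 288 = -439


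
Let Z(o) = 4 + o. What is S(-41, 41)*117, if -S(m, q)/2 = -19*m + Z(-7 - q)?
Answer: -171990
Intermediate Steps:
S(m, q) = 6 + 2*q + 38*m (S(m, q) = -2*(-19*m + (4 + (-7 - q))) = -2*(-19*m + (-3 - q)) = -2*(-3 - q - 19*m) = 6 + 2*q + 38*m)
S(-41, 41)*117 = (6 + 2*41 + 38*(-41))*117 = (6 + 82 - 1558)*117 = -1470*117 = -171990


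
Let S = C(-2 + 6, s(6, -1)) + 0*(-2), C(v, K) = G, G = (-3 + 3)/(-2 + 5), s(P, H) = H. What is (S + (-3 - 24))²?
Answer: 729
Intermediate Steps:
G = 0 (G = 0/3 = 0*(⅓) = 0)
C(v, K) = 0
S = 0 (S = 0 + 0*(-2) = 0 + 0 = 0)
(S + (-3 - 24))² = (0 + (-3 - 24))² = (0 - 27)² = (-27)² = 729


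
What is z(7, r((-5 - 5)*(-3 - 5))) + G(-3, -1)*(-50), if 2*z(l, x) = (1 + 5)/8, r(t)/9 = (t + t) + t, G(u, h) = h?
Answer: 403/8 ≈ 50.375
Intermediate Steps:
r(t) = 27*t (r(t) = 9*((t + t) + t) = 9*(2*t + t) = 9*(3*t) = 27*t)
z(l, x) = 3/8 (z(l, x) = ((1 + 5)/8)/2 = (6*(1/8))/2 = (1/2)*(3/4) = 3/8)
z(7, r((-5 - 5)*(-3 - 5))) + G(-3, -1)*(-50) = 3/8 - 1*(-50) = 3/8 + 50 = 403/8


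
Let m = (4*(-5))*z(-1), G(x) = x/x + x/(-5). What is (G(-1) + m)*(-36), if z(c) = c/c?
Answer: 3384/5 ≈ 676.80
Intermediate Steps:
z(c) = 1
G(x) = 1 - x/5 (G(x) = 1 + x*(-1/5) = 1 - x/5)
m = -20 (m = (4*(-5))*1 = -20*1 = -20)
(G(-1) + m)*(-36) = ((1 - 1/5*(-1)) - 20)*(-36) = ((1 + 1/5) - 20)*(-36) = (6/5 - 20)*(-36) = -94/5*(-36) = 3384/5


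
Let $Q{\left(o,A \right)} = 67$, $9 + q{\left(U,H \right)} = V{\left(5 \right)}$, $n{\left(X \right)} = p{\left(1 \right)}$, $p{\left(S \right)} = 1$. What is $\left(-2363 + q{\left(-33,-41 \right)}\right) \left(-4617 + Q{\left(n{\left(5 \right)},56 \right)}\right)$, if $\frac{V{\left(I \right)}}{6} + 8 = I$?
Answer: $10874500$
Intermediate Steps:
$V{\left(I \right)} = -48 + 6 I$
$n{\left(X \right)} = 1$
$q{\left(U,H \right)} = -27$ ($q{\left(U,H \right)} = -9 + \left(-48 + 6 \cdot 5\right) = -9 + \left(-48 + 30\right) = -9 - 18 = -27$)
$\left(-2363 + q{\left(-33,-41 \right)}\right) \left(-4617 + Q{\left(n{\left(5 \right)},56 \right)}\right) = \left(-2363 - 27\right) \left(-4617 + 67\right) = \left(-2390\right) \left(-4550\right) = 10874500$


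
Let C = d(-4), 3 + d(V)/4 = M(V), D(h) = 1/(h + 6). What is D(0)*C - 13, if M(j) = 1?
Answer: -43/3 ≈ -14.333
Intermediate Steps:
D(h) = 1/(6 + h)
d(V) = -8 (d(V) = -12 + 4*1 = -12 + 4 = -8)
C = -8
D(0)*C - 13 = -8/(6 + 0) - 13 = -8/6 - 13 = (⅙)*(-8) - 13 = -4/3 - 13 = -43/3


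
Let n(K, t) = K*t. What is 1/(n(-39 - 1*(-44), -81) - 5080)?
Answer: -1/5485 ≈ -0.00018232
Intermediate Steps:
1/(n(-39 - 1*(-44), -81) - 5080) = 1/((-39 - 1*(-44))*(-81) - 5080) = 1/((-39 + 44)*(-81) - 5080) = 1/(5*(-81) - 5080) = 1/(-405 - 5080) = 1/(-5485) = -1/5485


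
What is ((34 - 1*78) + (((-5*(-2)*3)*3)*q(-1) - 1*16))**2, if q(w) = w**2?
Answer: 900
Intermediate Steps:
((34 - 1*78) + (((-5*(-2)*3)*3)*q(-1) - 1*16))**2 = ((34 - 1*78) + (((-5*(-2)*3)*3)*(-1)**2 - 1*16))**2 = ((34 - 78) + (((10*3)*3)*1 - 16))**2 = (-44 + ((30*3)*1 - 16))**2 = (-44 + (90*1 - 16))**2 = (-44 + (90 - 16))**2 = (-44 + 74)**2 = 30**2 = 900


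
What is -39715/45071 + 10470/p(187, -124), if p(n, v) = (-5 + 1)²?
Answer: 18125305/27736 ≈ 653.49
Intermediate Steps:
p(n, v) = 16 (p(n, v) = (-4)² = 16)
-39715/45071 + 10470/p(187, -124) = -39715/45071 + 10470/16 = -39715*1/45071 + 10470*(1/16) = -3055/3467 + 5235/8 = 18125305/27736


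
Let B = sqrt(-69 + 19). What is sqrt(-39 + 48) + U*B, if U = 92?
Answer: 3 + 460*I*sqrt(2) ≈ 3.0 + 650.54*I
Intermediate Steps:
B = 5*I*sqrt(2) (B = sqrt(-50) = 5*I*sqrt(2) ≈ 7.0711*I)
sqrt(-39 + 48) + U*B = sqrt(-39 + 48) + 92*(5*I*sqrt(2)) = sqrt(9) + 460*I*sqrt(2) = 3 + 460*I*sqrt(2)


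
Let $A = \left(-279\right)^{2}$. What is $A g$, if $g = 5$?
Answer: $389205$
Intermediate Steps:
$A = 77841$
$A g = 77841 \cdot 5 = 389205$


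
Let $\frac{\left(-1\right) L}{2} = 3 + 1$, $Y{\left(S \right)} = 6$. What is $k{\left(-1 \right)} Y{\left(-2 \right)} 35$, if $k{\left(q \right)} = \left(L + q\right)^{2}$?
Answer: $17010$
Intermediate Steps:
$L = -8$ ($L = - 2 \left(3 + 1\right) = \left(-2\right) 4 = -8$)
$k{\left(q \right)} = \left(-8 + q\right)^{2}$
$k{\left(-1 \right)} Y{\left(-2 \right)} 35 = \left(-8 - 1\right)^{2} \cdot 6 \cdot 35 = \left(-9\right)^{2} \cdot 6 \cdot 35 = 81 \cdot 6 \cdot 35 = 486 \cdot 35 = 17010$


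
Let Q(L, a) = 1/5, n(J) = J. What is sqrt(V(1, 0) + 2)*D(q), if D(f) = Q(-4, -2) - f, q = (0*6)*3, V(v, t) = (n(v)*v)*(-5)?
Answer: I*sqrt(3)/5 ≈ 0.34641*I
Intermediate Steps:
Q(L, a) = 1/5
V(v, t) = -5*v**2 (V(v, t) = (v*v)*(-5) = v**2*(-5) = -5*v**2)
q = 0 (q = 0*3 = 0)
D(f) = 1/5 - f
sqrt(V(1, 0) + 2)*D(q) = sqrt(-5*1**2 + 2)*(1/5 - 1*0) = sqrt(-5*1 + 2)*(1/5 + 0) = sqrt(-5 + 2)*(1/5) = sqrt(-3)*(1/5) = (I*sqrt(3))*(1/5) = I*sqrt(3)/5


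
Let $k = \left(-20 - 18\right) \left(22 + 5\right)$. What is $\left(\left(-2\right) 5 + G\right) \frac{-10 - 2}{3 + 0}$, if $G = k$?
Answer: $4144$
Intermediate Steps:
$k = -1026$ ($k = \left(-38\right) 27 = -1026$)
$G = -1026$
$\left(\left(-2\right) 5 + G\right) \frac{-10 - 2}{3 + 0} = \left(\left(-2\right) 5 - 1026\right) \frac{-10 - 2}{3 + 0} = \left(-10 - 1026\right) \left(- \frac{12}{3}\right) = - 1036 \left(\left(-12\right) \frac{1}{3}\right) = \left(-1036\right) \left(-4\right) = 4144$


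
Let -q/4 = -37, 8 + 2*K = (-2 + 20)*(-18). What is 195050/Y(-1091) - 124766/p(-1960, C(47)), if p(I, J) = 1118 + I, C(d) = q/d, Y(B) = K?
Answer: -432292/421 ≈ -1026.8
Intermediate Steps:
K = -166 (K = -4 + ((-2 + 20)*(-18))/2 = -4 + (18*(-18))/2 = -4 + (½)*(-324) = -4 - 162 = -166)
q = 148 (q = -4*(-37) = 148)
Y(B) = -166
C(d) = 148/d
195050/Y(-1091) - 124766/p(-1960, C(47)) = 195050/(-166) - 124766/(1118 - 1960) = 195050*(-1/166) - 124766/(-842) = -1175 - 124766*(-1/842) = -1175 + 62383/421 = -432292/421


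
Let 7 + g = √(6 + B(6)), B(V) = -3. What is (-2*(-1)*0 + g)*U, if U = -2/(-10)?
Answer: -7/5 + √3/5 ≈ -1.0536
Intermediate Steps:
U = ⅕ (U = -2*(-⅒) = ⅕ ≈ 0.20000)
g = -7 + √3 (g = -7 + √(6 - 3) = -7 + √3 ≈ -5.2680)
(-2*(-1)*0 + g)*U = (-2*(-1)*0 + (-7 + √3))*(⅕) = (2*0 + (-7 + √3))*(⅕) = (0 + (-7 + √3))*(⅕) = (-7 + √3)*(⅕) = -7/5 + √3/5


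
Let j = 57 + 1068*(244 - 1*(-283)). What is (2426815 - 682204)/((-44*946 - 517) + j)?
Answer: 581537/173584 ≈ 3.3502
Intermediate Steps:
j = 562893 (j = 57 + 1068*(244 + 283) = 57 + 1068*527 = 57 + 562836 = 562893)
(2426815 - 682204)/((-44*946 - 517) + j) = (2426815 - 682204)/((-44*946 - 517) + 562893) = 1744611/((-41624 - 517) + 562893) = 1744611/(-42141 + 562893) = 1744611/520752 = 1744611*(1/520752) = 581537/173584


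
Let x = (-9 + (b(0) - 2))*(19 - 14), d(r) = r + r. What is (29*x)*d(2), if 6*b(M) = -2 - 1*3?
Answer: -20590/3 ≈ -6863.3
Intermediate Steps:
b(M) = -⅚ (b(M) = (-2 - 1*3)/6 = (-2 - 3)/6 = (⅙)*(-5) = -⅚)
d(r) = 2*r
x = -355/6 (x = (-9 + (-⅚ - 2))*(19 - 14) = (-9 - 17/6)*5 = -71/6*5 = -355/6 ≈ -59.167)
(29*x)*d(2) = (29*(-355/6))*(2*2) = -10295/6*4 = -20590/3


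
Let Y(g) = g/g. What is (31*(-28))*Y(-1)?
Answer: -868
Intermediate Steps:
Y(g) = 1
(31*(-28))*Y(-1) = (31*(-28))*1 = -868*1 = -868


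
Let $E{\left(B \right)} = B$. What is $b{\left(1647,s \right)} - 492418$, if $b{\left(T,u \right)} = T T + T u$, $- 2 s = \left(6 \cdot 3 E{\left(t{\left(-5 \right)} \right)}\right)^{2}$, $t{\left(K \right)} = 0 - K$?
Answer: $-4450159$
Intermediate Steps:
$t{\left(K \right)} = - K$
$s = -4050$ ($s = - \frac{\left(6 \cdot 3 \left(\left(-1\right) \left(-5\right)\right)\right)^{2}}{2} = - \frac{\left(18 \cdot 5\right)^{2}}{2} = - \frac{90^{2}}{2} = \left(- \frac{1}{2}\right) 8100 = -4050$)
$b{\left(T,u \right)} = T^{2} + T u$
$b{\left(1647,s \right)} - 492418 = 1647 \left(1647 - 4050\right) - 492418 = 1647 \left(-2403\right) - 492418 = -3957741 - 492418 = -4450159$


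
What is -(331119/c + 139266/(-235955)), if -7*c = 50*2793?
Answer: 5393836023/313820150 ≈ 17.188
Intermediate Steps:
c = -19950 (c = -50*2793/7 = -⅐*139650 = -19950)
-(331119/c + 139266/(-235955)) = -(331119/(-19950) + 139266/(-235955)) = -(331119*(-1/19950) + 139266*(-1/235955)) = -(-110373/6650 - 139266/235955) = -1*(-5393836023/313820150) = 5393836023/313820150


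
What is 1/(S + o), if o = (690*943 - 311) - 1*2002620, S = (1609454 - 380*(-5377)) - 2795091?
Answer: -1/494638 ≈ -2.0217e-6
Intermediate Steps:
S = 857623 (S = (1609454 + 2043260) - 2795091 = 3652714 - 2795091 = 857623)
o = -1352261 (o = (650670 - 311) - 2002620 = 650359 - 2002620 = -1352261)
1/(S + o) = 1/(857623 - 1352261) = 1/(-494638) = -1/494638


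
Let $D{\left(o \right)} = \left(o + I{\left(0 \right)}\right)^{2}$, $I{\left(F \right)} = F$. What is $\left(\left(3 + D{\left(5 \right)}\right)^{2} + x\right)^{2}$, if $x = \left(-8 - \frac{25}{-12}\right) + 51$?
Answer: $\frac{98982601}{144} \approx 6.8738 \cdot 10^{5}$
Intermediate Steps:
$x = \frac{541}{12}$ ($x = \left(-8 - - \frac{25}{12}\right) + 51 = \left(-8 + \frac{25}{12}\right) + 51 = - \frac{71}{12} + 51 = \frac{541}{12} \approx 45.083$)
$D{\left(o \right)} = o^{2}$ ($D{\left(o \right)} = \left(o + 0\right)^{2} = o^{2}$)
$\left(\left(3 + D{\left(5 \right)}\right)^{2} + x\right)^{2} = \left(\left(3 + 5^{2}\right)^{2} + \frac{541}{12}\right)^{2} = \left(\left(3 + 25\right)^{2} + \frac{541}{12}\right)^{2} = \left(28^{2} + \frac{541}{12}\right)^{2} = \left(784 + \frac{541}{12}\right)^{2} = \left(\frac{9949}{12}\right)^{2} = \frac{98982601}{144}$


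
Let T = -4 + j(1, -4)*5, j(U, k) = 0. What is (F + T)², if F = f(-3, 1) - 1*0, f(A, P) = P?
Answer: 9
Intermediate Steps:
F = 1 (F = 1 - 1*0 = 1 + 0 = 1)
T = -4 (T = -4 + 0*5 = -4 + 0 = -4)
(F + T)² = (1 - 4)² = (-3)² = 9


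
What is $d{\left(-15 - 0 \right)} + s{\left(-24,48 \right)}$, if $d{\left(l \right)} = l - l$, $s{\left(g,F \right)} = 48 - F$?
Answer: $0$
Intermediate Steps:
$d{\left(l \right)} = 0$
$d{\left(-15 - 0 \right)} + s{\left(-24,48 \right)} = 0 + \left(48 - 48\right) = 0 + 0 = 0$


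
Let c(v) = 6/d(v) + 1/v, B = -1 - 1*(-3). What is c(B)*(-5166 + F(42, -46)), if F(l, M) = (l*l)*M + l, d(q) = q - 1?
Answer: -560742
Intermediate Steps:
B = 2 (B = -1 + 3 = 2)
d(q) = -1 + q
F(l, M) = l + M*l² (F(l, M) = l²*M + l = M*l² + l = l + M*l²)
c(v) = 1/v + 6/(-1 + v) (c(v) = 6/(-1 + v) + 1/v = 1/v + 6/(-1 + v))
c(B)*(-5166 + F(42, -46)) = ((-1 + 7*2)/(2*(-1 + 2)))*(-5166 + 42*(1 - 46*42)) = ((½)*(-1 + 14)/1)*(-5166 + 42*(1 - 1932)) = ((½)*1*13)*(-5166 + 42*(-1931)) = 13*(-5166 - 81102)/2 = (13/2)*(-86268) = -560742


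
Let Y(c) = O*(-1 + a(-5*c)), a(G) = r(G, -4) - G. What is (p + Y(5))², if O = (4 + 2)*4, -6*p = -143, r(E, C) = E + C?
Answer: 332929/36 ≈ 9248.0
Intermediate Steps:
r(E, C) = C + E
p = 143/6 (p = -⅙*(-143) = 143/6 ≈ 23.833)
O = 24 (O = 6*4 = 24)
a(G) = -4 (a(G) = (-4 + G) - G = -4)
Y(c) = -120 (Y(c) = 24*(-1 - 4) = 24*(-5) = -120)
(p + Y(5))² = (143/6 - 120)² = (-577/6)² = 332929/36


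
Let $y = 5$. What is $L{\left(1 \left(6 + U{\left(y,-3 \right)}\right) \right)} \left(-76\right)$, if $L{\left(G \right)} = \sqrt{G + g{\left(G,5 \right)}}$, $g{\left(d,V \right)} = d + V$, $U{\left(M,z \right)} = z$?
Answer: $- 76 \sqrt{11} \approx -252.06$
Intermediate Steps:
$g{\left(d,V \right)} = V + d$
$L{\left(G \right)} = \sqrt{5 + 2 G}$ ($L{\left(G \right)} = \sqrt{G + \left(5 + G\right)} = \sqrt{5 + 2 G}$)
$L{\left(1 \left(6 + U{\left(y,-3 \right)}\right) \right)} \left(-76\right) = \sqrt{5 + 2 \cdot 1 \left(6 - 3\right)} \left(-76\right) = \sqrt{5 + 2 \cdot 1 \cdot 3} \left(-76\right) = \sqrt{5 + 2 \cdot 3} \left(-76\right) = \sqrt{5 + 6} \left(-76\right) = \sqrt{11} \left(-76\right) = - 76 \sqrt{11}$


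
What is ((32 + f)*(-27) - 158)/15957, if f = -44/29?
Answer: -28450/462753 ≈ -0.061480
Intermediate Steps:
f = -44/29 (f = -44*1/29 = -44/29 ≈ -1.5172)
((32 + f)*(-27) - 158)/15957 = ((32 - 44/29)*(-27) - 158)/15957 = ((884/29)*(-27) - 158)*(1/15957) = (-23868/29 - 158)*(1/15957) = -28450/29*1/15957 = -28450/462753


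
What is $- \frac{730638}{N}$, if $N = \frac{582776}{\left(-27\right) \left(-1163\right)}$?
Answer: $- \frac{11471381919}{291388} \approx -39368.0$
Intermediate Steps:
$N = \frac{582776}{31401} \approx 18.559$
$- \frac{730638}{N} = - \frac{730638}{\frac{582776}{31401}} = \left(-730638\right) \frac{31401}{582776} = - \frac{11471381919}{291388}$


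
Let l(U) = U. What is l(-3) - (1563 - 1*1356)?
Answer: -210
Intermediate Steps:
l(-3) - (1563 - 1*1356) = -3 - (1563 - 1*1356) = -3 - (1563 - 1356) = -3 - 1*207 = -3 - 207 = -210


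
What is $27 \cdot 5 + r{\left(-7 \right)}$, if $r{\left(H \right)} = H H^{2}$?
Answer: $-208$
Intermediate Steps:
$r{\left(H \right)} = H^{3}$
$27 \cdot 5 + r{\left(-7 \right)} = 27 \cdot 5 + \left(-7\right)^{3} = 135 - 343 = -208$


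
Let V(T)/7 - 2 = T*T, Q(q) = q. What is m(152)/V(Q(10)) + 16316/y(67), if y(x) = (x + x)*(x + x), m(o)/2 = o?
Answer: 2138531/1602573 ≈ 1.3344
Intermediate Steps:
V(T) = 14 + 7*T**2 (V(T) = 14 + 7*(T*T) = 14 + 7*T**2)
m(o) = 2*o
y(x) = 4*x**2 (y(x) = (2*x)*(2*x) = 4*x**2)
m(152)/V(Q(10)) + 16316/y(67) = (2*152)/(14 + 7*10**2) + 16316/((4*67**2)) = 304/(14 + 7*100) + 16316/((4*4489)) = 304/(14 + 700) + 16316/17956 = 304/714 + 16316*(1/17956) = 304*(1/714) + 4079/4489 = 152/357 + 4079/4489 = 2138531/1602573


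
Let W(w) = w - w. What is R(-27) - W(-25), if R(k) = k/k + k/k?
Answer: 2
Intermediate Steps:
W(w) = 0
R(k) = 2 (R(k) = 1 + 1 = 2)
R(-27) - W(-25) = 2 - 1*0 = 2 + 0 = 2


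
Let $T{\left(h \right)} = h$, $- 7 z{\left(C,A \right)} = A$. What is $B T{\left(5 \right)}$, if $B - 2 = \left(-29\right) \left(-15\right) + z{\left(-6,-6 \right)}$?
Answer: $\frac{15325}{7} \approx 2189.3$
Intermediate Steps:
$z{\left(C,A \right)} = - \frac{A}{7}$
$B = \frac{3065}{7}$ ($B = 2 - - \frac{3051}{7} = 2 + \left(435 + \frac{6}{7}\right) = 2 + \frac{3051}{7} = \frac{3065}{7} \approx 437.86$)
$B T{\left(5 \right)} = \frac{3065}{7} \cdot 5 = \frac{15325}{7}$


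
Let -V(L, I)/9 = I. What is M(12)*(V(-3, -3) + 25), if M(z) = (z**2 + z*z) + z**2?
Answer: 22464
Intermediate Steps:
V(L, I) = -9*I
M(z) = 3*z**2 (M(z) = (z**2 + z**2) + z**2 = 2*z**2 + z**2 = 3*z**2)
M(12)*(V(-3, -3) + 25) = (3*12**2)*(-9*(-3) + 25) = (3*144)*(27 + 25) = 432*52 = 22464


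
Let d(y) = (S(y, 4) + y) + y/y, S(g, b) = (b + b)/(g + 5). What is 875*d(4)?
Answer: 46375/9 ≈ 5152.8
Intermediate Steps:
S(g, b) = 2*b/(5 + g) (S(g, b) = (2*b)/(5 + g) = 2*b/(5 + g))
d(y) = 1 + y + 8/(5 + y) (d(y) = (2*4/(5 + y) + y) + y/y = (8/(5 + y) + y) + 1 = (y + 8/(5 + y)) + 1 = 1 + y + 8/(5 + y))
875*d(4) = 875*((8 + (1 + 4)*(5 + 4))/(5 + 4)) = 875*((8 + 5*9)/9) = 875*((8 + 45)/9) = 875*((⅑)*53) = 875*(53/9) = 46375/9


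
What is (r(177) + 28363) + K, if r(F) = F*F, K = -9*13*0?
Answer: 59692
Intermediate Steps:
K = 0 (K = -117*0 = 0)
r(F) = F**2
(r(177) + 28363) + K = (177**2 + 28363) + 0 = (31329 + 28363) + 0 = 59692 + 0 = 59692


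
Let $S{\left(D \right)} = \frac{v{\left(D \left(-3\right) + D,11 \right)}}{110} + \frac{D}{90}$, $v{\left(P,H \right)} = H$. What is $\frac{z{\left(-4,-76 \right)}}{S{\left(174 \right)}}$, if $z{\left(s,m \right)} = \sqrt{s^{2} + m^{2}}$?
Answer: $\frac{120 \sqrt{362}}{61} \approx 37.429$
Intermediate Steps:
$S{\left(D \right)} = \frac{1}{10} + \frac{D}{90}$ ($S{\left(D \right)} = \frac{11}{110} + \frac{D}{90} = 11 \cdot \frac{1}{110} + D \frac{1}{90} = \frac{1}{10} + \frac{D}{90}$)
$z{\left(s,m \right)} = \sqrt{m^{2} + s^{2}}$
$\frac{z{\left(-4,-76 \right)}}{S{\left(174 \right)}} = \frac{\sqrt{\left(-76\right)^{2} + \left(-4\right)^{2}}}{\frac{1}{10} + \frac{1}{90} \cdot 174} = \frac{\sqrt{5776 + 16}}{\frac{1}{10} + \frac{29}{15}} = \frac{\sqrt{5792}}{\frac{61}{30}} = 4 \sqrt{362} \cdot \frac{30}{61} = \frac{120 \sqrt{362}}{61}$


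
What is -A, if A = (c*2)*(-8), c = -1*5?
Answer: -80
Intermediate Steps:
c = -5
A = 80 (A = -5*2*(-8) = -10*(-8) = 80)
-A = -1*80 = -80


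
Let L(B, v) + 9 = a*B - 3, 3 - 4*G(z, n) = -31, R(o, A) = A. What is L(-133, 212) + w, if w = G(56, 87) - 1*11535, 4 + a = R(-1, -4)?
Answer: -20949/2 ≈ -10475.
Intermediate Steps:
a = -8 (a = -4 - 4 = -8)
G(z, n) = 17/2 (G(z, n) = 3/4 - 1/4*(-31) = 3/4 + 31/4 = 17/2)
L(B, v) = -12 - 8*B (L(B, v) = -9 + (-8*B - 3) = -9 + (-3 - 8*B) = -12 - 8*B)
w = -23053/2 (w = 17/2 - 1*11535 = 17/2 - 11535 = -23053/2 ≈ -11527.)
L(-133, 212) + w = (-12 - 8*(-133)) - 23053/2 = (-12 + 1064) - 23053/2 = 1052 - 23053/2 = -20949/2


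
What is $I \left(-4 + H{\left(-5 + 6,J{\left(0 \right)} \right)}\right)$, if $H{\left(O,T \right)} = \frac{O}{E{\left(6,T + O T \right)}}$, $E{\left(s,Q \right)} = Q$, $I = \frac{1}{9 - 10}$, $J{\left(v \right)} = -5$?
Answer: $\frac{41}{10} \approx 4.1$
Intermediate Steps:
$I = -1$ ($I = \frac{1}{-1} = -1$)
$H{\left(O,T \right)} = \frac{O}{T + O T}$
$I \left(-4 + H{\left(-5 + 6,J{\left(0 \right)} \right)}\right) = - (-4 + \frac{-5 + 6}{\left(-5\right) \left(1 + \left(-5 + 6\right)\right)}) = - (-4 + 1 \left(- \frac{1}{5}\right) \frac{1}{1 + 1}) = - (-4 + 1 \left(- \frac{1}{5}\right) \frac{1}{2}) = - (-4 - \frac{1}{10}) = \left(-1\right) \left(- \frac{41}{10}\right) = \frac{41}{10}$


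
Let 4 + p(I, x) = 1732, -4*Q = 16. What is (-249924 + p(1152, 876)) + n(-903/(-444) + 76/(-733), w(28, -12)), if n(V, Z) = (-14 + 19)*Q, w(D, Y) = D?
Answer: -248216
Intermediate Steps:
Q = -4 (Q = -1/4*16 = -4)
p(I, x) = 1728 (p(I, x) = -4 + 1732 = 1728)
n(V, Z) = -20 (n(V, Z) = (-14 + 19)*(-4) = 5*(-4) = -20)
(-249924 + p(1152, 876)) + n(-903/(-444) + 76/(-733), w(28, -12)) = (-249924 + 1728) - 20 = -248196 - 20 = -248216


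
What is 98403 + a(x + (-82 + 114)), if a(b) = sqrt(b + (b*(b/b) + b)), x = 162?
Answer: 98403 + sqrt(582) ≈ 98427.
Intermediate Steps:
a(b) = sqrt(3)*sqrt(b) (a(b) = sqrt(b + (b*1 + b)) = sqrt(b + (b + b)) = sqrt(b + 2*b) = sqrt(3*b) = sqrt(3)*sqrt(b))
98403 + a(x + (-82 + 114)) = 98403 + sqrt(3)*sqrt(162 + (-82 + 114)) = 98403 + sqrt(3)*sqrt(162 + 32) = 98403 + sqrt(3)*sqrt(194) = 98403 + sqrt(582)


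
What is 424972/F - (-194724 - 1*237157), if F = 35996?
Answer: 3886603362/8999 ≈ 4.3189e+5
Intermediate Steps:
424972/F - (-194724 - 1*237157) = 424972/35996 - (-194724 - 1*237157) = 424972*(1/35996) - (-194724 - 237157) = 106243/8999 - 1*(-431881) = 106243/8999 + 431881 = 3886603362/8999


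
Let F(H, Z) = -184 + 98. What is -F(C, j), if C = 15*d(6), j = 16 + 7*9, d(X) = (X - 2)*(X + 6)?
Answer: 86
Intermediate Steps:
d(X) = (-2 + X)*(6 + X)
j = 79 (j = 16 + 63 = 79)
C = 720 (C = 15*(-12 + 6**2 + 4*6) = 15*(-12 + 36 + 24) = 15*48 = 720)
F(H, Z) = -86
-F(C, j) = -1*(-86) = 86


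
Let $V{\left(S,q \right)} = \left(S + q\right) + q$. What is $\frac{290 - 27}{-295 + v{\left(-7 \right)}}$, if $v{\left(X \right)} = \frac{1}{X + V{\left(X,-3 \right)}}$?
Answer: $- \frac{5260}{5901} \approx -0.89137$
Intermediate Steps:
$V{\left(S,q \right)} = S + 2 q$
$v{\left(X \right)} = \frac{1}{-6 + 2 X}$ ($v{\left(X \right)} = \frac{1}{X + \left(X + 2 \left(-3\right)\right)} = \frac{1}{X + \left(X - 6\right)} = \frac{1}{X + \left(-6 + X\right)} = \frac{1}{-6 + 2 X}$)
$\frac{290 - 27}{-295 + v{\left(-7 \right)}} = \frac{290 - 27}{-295 + \frac{1}{2 \left(-3 - 7\right)}} = \frac{263}{-295 + \frac{1}{2 \left(-10\right)}} = \frac{263}{-295 + \frac{1}{2} \left(- \frac{1}{10}\right)} = \frac{263}{-295 - \frac{1}{20}} = \frac{263}{- \frac{5901}{20}} = 263 \left(- \frac{20}{5901}\right) = - \frac{5260}{5901}$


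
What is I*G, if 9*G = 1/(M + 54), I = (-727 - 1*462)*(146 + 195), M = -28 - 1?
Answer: -405449/225 ≈ -1802.0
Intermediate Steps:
M = -29
I = -405449 (I = (-727 - 462)*341 = -1189*341 = -405449)
G = 1/225 (G = 1/(9*(-29 + 54)) = (⅑)/25 = (⅑)*(1/25) = 1/225 ≈ 0.0044444)
I*G = -405449*1/225 = -405449/225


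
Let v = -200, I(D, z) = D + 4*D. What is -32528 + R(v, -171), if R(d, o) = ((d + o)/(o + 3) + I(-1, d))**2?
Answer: -18731639/576 ≈ -32520.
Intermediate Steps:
I(D, z) = 5*D
R(d, o) = (-5 + (d + o)/(3 + o))**2 (R(d, o) = ((d + o)/(o + 3) + 5*(-1))**2 = ((d + o)/(3 + o) - 5)**2 = (-5 + (d + o)/(3 + o))**2)
-32528 + R(v, -171) = -32528 + (15 - 1*(-200) + 4*(-171))**2/(3 - 171)**2 = -32528 + (15 + 200 - 684)**2/(-168)**2 = -32528 + (1/28224)*(-469)**2 = -32528 + (1/28224)*219961 = -32528 + 4489/576 = -18731639/576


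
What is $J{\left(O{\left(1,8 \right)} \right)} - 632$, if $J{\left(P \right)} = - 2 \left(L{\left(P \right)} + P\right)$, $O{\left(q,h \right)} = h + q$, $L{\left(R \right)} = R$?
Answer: $-668$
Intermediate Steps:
$J{\left(P \right)} = - 4 P$ ($J{\left(P \right)} = - 2 \left(P + P\right) = - 2 \cdot 2 P = - 4 P$)
$J{\left(O{\left(1,8 \right)} \right)} - 632 = - 4 \left(8 + 1\right) - 632 = \left(-4\right) 9 - 632 = -36 - 632 = -668$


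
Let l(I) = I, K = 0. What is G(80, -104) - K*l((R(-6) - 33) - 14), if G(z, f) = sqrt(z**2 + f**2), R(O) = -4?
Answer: 8*sqrt(269) ≈ 131.21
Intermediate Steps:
G(z, f) = sqrt(f**2 + z**2)
G(80, -104) - K*l((R(-6) - 33) - 14) = sqrt((-104)**2 + 80**2) - 0*((-4 - 33) - 14) = sqrt(10816 + 6400) - 0*(-37 - 14) = sqrt(17216) - 0*(-51) = 8*sqrt(269) - 1*0 = 8*sqrt(269) + 0 = 8*sqrt(269)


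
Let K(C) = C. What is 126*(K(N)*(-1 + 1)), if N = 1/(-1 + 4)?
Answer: 0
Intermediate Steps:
N = 1/3 ≈ 0.33333
126*(K(N)*(-1 + 1)) = 126*((-1 + 1)/3) = 126*((1/3)*0) = 126*0 = 0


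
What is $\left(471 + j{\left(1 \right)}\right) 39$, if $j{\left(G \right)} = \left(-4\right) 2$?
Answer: $18057$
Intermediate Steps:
$j{\left(G \right)} = -8$
$\left(471 + j{\left(1 \right)}\right) 39 = \left(471 - 8\right) 39 = 463 \cdot 39 = 18057$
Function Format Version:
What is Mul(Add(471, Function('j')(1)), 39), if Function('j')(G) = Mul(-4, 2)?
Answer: 18057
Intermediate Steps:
Function('j')(G) = -8
Mul(Add(471, Function('j')(1)), 39) = Mul(Add(471, -8), 39) = Mul(463, 39) = 18057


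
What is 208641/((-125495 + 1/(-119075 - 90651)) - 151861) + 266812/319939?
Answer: 1520412029165410/18610456331608123 ≈ 0.081697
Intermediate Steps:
208641/((-125495 + 1/(-119075 - 90651)) - 151861) + 266812/319939 = 208641/((-125495 + 1/(-209726)) - 151861) + 266812*(1/319939) = 208641/((-125495 - 1/209726) - 151861) + 266812/319939 = 208641/(-26319564371/209726 - 151861) + 266812/319939 = 208641/(-58168764457/209726) + 266812/319939 = 208641*(-209726/58168764457) + 266812/319939 = -43757442366/58168764457 + 266812/319939 = 1520412029165410/18610456331608123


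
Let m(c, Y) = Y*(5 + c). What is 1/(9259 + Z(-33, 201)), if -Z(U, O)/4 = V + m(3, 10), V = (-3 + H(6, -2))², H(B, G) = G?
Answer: 1/8839 ≈ 0.00011313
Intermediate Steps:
V = 25 (V = (-3 - 2)² = (-5)² = 25)
Z(U, O) = -420 (Z(U, O) = -4*(25 + 10*(5 + 3)) = -4*(25 + 10*8) = -4*(25 + 80) = -4*105 = -420)
1/(9259 + Z(-33, 201)) = 1/(9259 - 420) = 1/8839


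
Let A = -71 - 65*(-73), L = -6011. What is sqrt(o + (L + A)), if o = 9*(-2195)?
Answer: 2*I*sqrt(5273) ≈ 145.23*I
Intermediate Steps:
o = -19755
A = 4674 (A = -71 + 4745 = 4674)
sqrt(o + (L + A)) = sqrt(-19755 + (-6011 + 4674)) = sqrt(-19755 - 1337) = sqrt(-21092) = 2*I*sqrt(5273)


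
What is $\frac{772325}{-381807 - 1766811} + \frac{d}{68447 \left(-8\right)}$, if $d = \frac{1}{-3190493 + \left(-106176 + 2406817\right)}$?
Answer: $- \frac{188162157126994891}{523469520893662368} \approx -0.35945$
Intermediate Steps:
$d = - \frac{1}{889852}$ ($d = \frac{1}{-3190493 + 2300641} = \frac{1}{-889852} = - \frac{1}{889852} \approx -1.1238 \cdot 10^{-6}$)
$\frac{772325}{-381807 - 1766811} + \frac{d}{68447 \left(-8\right)} = \frac{772325}{-381807 - 1766811} - \frac{1}{889852 \cdot 68447 \left(-8\right)} = \frac{772325}{-2148618} - \frac{1}{889852 \left(-547576\right)} = 772325 \left(- \frac{1}{2148618}\right) - - \frac{1}{487261598752} = - \frac{772325}{2148618} + \frac{1}{487261598752} = - \frac{188162157126994891}{523469520893662368}$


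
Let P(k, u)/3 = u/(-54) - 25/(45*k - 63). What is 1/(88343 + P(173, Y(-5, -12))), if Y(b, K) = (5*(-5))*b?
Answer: 1287/113688491 ≈ 1.1320e-5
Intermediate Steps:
Y(b, K) = -25*b
P(k, u) = -75/(-63 + 45*k) - u/18 (P(k, u) = 3*(u/(-54) - 25/(45*k - 63)) = 3*(u*(-1/54) - 25/(-63 + 45*k)) = 3*(-u/54 - 25/(-63 + 45*k)) = 3*(-25/(-63 + 45*k) - u/54) = -75/(-63 + 45*k) - u/18)
1/(88343 + P(173, Y(-5, -12))) = 1/(88343 + (-150 + 7*(-25*(-5)) - 5*173*(-25*(-5)))/(18*(-7 + 5*173))) = 1/(88343 + (-150 + 7*125 - 5*173*125)/(18*(-7 + 865))) = 1/(88343 + (1/18)*(-150 + 875 - 108125)/858) = 1/(88343 + (1/18)*(1/858)*(-107400)) = 1/(88343 - 8950/1287) = 1/(113688491/1287) = 1287/113688491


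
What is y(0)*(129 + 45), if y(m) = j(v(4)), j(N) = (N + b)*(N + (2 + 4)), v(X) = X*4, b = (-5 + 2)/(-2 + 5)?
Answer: 57420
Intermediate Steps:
b = -1 (b = -3/3 = -3*⅓ = -1)
v(X) = 4*X
j(N) = (-1 + N)*(6 + N) (j(N) = (N - 1)*(N + (2 + 4)) = (-1 + N)*(N + 6) = (-1 + N)*(6 + N))
y(m) = 330 (y(m) = -6 + (4*4)² + 5*(4*4) = -6 + 16² + 5*16 = -6 + 256 + 80 = 330)
y(0)*(129 + 45) = 330*(129 + 45) = 330*174 = 57420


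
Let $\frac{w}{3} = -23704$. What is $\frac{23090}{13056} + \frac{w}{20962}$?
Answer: $- \frac{111106423}{68419968} \approx -1.6239$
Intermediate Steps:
$w = -71112$ ($w = 3 \left(-23704\right) = -71112$)
$\frac{23090}{13056} + \frac{w}{20962} = \frac{23090}{13056} - \frac{71112}{20962} = 23090 \cdot \frac{1}{13056} - \frac{35556}{10481} = \frac{11545}{6528} - \frac{35556}{10481} = - \frac{111106423}{68419968}$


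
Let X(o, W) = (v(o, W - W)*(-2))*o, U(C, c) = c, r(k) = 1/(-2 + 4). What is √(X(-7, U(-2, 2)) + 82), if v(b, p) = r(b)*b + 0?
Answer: √33 ≈ 5.7446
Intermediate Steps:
r(k) = ½ (r(k) = 1/2 = ½)
v(b, p) = b/2 (v(b, p) = b/2 + 0 = b/2)
X(o, W) = -o² (X(o, W) = ((o/2)*(-2))*o = (-o)*o = -o²)
√(X(-7, U(-2, 2)) + 82) = √(-1*(-7)² + 82) = √(-1*49 + 82) = √(-49 + 82) = √33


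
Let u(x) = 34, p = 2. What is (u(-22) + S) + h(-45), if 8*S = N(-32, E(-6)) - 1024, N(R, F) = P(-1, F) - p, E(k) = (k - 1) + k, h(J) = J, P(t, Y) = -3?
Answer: -1117/8 ≈ -139.63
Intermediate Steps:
E(k) = -1 + 2*k (E(k) = (-1 + k) + k = -1 + 2*k)
N(R, F) = -5 (N(R, F) = -3 - 1*2 = -3 - 2 = -5)
S = -1029/8 (S = (-5 - 1024)/8 = (1/8)*(-1029) = -1029/8 ≈ -128.63)
(u(-22) + S) + h(-45) = (34 - 1029/8) - 45 = -757/8 - 45 = -1117/8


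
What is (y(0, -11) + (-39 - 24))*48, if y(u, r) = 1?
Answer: -2976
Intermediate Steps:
(y(0, -11) + (-39 - 24))*48 = (1 + (-39 - 24))*48 = (1 - 63)*48 = -62*48 = -2976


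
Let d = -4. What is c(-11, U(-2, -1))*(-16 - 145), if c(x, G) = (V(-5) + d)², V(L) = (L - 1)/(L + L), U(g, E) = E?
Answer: -46529/25 ≈ -1861.2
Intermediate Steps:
V(L) = (-1 + L)/(2*L) (V(L) = (-1 + L)/((2*L)) = (-1 + L)*(1/(2*L)) = (-1 + L)/(2*L))
c(x, G) = 289/25 (c(x, G) = ((½)*(-1 - 5)/(-5) - 4)² = ((½)*(-⅕)*(-6) - 4)² = (⅗ - 4)² = (-17/5)² = 289/25)
c(-11, U(-2, -1))*(-16 - 145) = 289*(-16 - 145)/25 = (289/25)*(-161) = -46529/25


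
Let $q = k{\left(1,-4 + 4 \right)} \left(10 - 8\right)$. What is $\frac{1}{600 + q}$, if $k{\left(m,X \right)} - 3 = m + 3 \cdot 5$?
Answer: $\frac{1}{638} \approx 0.0015674$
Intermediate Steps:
$k{\left(m,X \right)} = 18 + m$ ($k{\left(m,X \right)} = 3 + \left(m + 3 \cdot 5\right) = 3 + \left(m + 15\right) = 3 + \left(15 + m\right) = 18 + m$)
$q = 38$ ($q = \left(18 + 1\right) \left(10 - 8\right) = 19 \cdot 2 = 38$)
$\frac{1}{600 + q} = \frac{1}{600 + 38} = \frac{1}{638}$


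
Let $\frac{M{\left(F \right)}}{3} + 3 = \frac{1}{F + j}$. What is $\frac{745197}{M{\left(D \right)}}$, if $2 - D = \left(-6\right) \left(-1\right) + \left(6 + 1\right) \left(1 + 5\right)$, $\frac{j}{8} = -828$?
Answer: $- \frac{1656821330}{20011} \approx -82796.0$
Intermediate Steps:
$j = -6624$ ($j = 8 \left(-828\right) = -6624$)
$D = -46$ ($D = 2 - \left(\left(-6\right) \left(-1\right) + \left(6 + 1\right) \left(1 + 5\right)\right) = 2 - \left(6 + 7 \cdot 6\right) = 2 - \left(6 + 42\right) = 2 - 48 = -46$)
$M{\left(F \right)} = -9 + \frac{3}{-6624 + F}$ ($M{\left(F \right)} = -9 + \frac{3}{F - 6624} = -9 + \frac{3}{-6624 + F}$)
$\frac{745197}{M{\left(D \right)}} = \frac{745197}{3 \frac{1}{-6624 - 46} \left(19873 - -138\right)} = \frac{745197}{3 \frac{1}{-6670} \left(19873 + 138\right)} = \frac{745197}{3 \left(- \frac{1}{6670}\right) 20011} = \frac{745197}{- \frac{60033}{6670}} = 745197 \left(- \frac{6670}{60033}\right) = - \frac{1656821330}{20011}$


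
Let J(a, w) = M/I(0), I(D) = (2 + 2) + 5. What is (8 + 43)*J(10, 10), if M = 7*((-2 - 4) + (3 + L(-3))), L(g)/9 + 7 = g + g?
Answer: -4760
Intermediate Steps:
L(g) = -63 + 18*g (L(g) = -63 + 9*(g + g) = -63 + 9*(2*g) = -63 + 18*g)
I(D) = 9 (I(D) = 4 + 5 = 9)
M = -840 (M = 7*((-2 - 4) + (3 + (-63 + 18*(-3)))) = 7*(-6 + (3 + (-63 - 54))) = 7*(-6 + (3 - 117)) = 7*(-6 - 114) = 7*(-120) = -840)
J(a, w) = -280/3 (J(a, w) = -840/9 = -840*⅑ = -280/3)
(8 + 43)*J(10, 10) = (8 + 43)*(-280/3) = 51*(-280/3) = -4760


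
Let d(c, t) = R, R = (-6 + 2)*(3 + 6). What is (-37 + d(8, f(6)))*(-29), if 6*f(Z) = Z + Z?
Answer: 2117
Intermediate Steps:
R = -36 (R = -4*9 = -36)
f(Z) = Z/3 (f(Z) = (Z + Z)/6 = (2*Z)/6 = Z/3)
d(c, t) = -36
(-37 + d(8, f(6)))*(-29) = (-37 - 36)*(-29) = -73*(-29) = 2117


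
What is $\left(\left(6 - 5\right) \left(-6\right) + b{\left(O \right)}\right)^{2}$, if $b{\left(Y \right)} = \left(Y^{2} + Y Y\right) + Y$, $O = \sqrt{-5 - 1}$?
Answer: $318 - 36 i \sqrt{6} \approx 318.0 - 88.182 i$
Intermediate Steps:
$O = i \sqrt{6}$ ($O = \sqrt{-6} = i \sqrt{6} \approx 2.4495 i$)
$b{\left(Y \right)} = Y + 2 Y^{2}$ ($b{\left(Y \right)} = \left(Y^{2} + Y^{2}\right) + Y = 2 Y^{2} + Y = Y + 2 Y^{2}$)
$\left(\left(6 - 5\right) \left(-6\right) + b{\left(O \right)}\right)^{2} = \left(\left(6 - 5\right) \left(-6\right) + i \sqrt{6} \left(1 + 2 i \sqrt{6}\right)\right)^{2} = \left(1 \left(-6\right) + i \sqrt{6} \left(1 + 2 i \sqrt{6}\right)\right)^{2} = \left(-6 + i \sqrt{6} \left(1 + 2 i \sqrt{6}\right)\right)^{2}$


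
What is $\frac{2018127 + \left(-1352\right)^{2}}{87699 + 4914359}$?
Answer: $\frac{3846031}{5002058} \approx 0.76889$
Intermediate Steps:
$\frac{2018127 + \left(-1352\right)^{2}}{87699 + 4914359} = \frac{2018127 + 1827904}{5002058} = 3846031 \cdot \frac{1}{5002058} = \frac{3846031}{5002058}$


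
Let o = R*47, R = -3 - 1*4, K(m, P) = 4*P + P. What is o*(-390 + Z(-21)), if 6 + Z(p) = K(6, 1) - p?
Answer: 121730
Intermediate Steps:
K(m, P) = 5*P
R = -7 (R = -3 - 4 = -7)
Z(p) = -1 - p (Z(p) = -6 + (5*1 - p) = -6 + (5 - p) = -1 - p)
o = -329 (o = -7*47 = -329)
o*(-390 + Z(-21)) = -329*(-390 + (-1 - 1*(-21))) = -329*(-390 + (-1 + 21)) = -329*(-390 + 20) = -329*(-370) = 121730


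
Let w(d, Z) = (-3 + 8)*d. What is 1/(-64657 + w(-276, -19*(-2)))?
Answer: -1/66037 ≈ -1.5143e-5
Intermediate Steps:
w(d, Z) = 5*d
1/(-64657 + w(-276, -19*(-2))) = 1/(-64657 + 5*(-276)) = 1/(-64657 - 1380) = 1/(-66037) = -1/66037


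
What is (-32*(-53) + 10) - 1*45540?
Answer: -43834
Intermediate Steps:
(-32*(-53) + 10) - 1*45540 = (1696 + 10) - 45540 = 1706 - 45540 = -43834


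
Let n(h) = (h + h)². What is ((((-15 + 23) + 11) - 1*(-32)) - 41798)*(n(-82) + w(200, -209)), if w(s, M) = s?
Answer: -1131176712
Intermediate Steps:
n(h) = 4*h² (n(h) = (2*h)² = 4*h²)
((((-15 + 23) + 11) - 1*(-32)) - 41798)*(n(-82) + w(200, -209)) = ((((-15 + 23) + 11) - 1*(-32)) - 41798)*(4*(-82)² + 200) = (((8 + 11) + 32) - 41798)*(4*6724 + 200) = ((19 + 32) - 41798)*(26896 + 200) = (51 - 41798)*27096 = -41747*27096 = -1131176712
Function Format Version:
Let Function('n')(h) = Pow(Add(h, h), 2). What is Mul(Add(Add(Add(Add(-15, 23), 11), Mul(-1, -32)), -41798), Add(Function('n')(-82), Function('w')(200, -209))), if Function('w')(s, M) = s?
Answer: -1131176712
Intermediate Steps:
Function('n')(h) = Mul(4, Pow(h, 2)) (Function('n')(h) = Pow(Mul(2, h), 2) = Mul(4, Pow(h, 2)))
Mul(Add(Add(Add(Add(-15, 23), 11), Mul(-1, -32)), -41798), Add(Function('n')(-82), Function('w')(200, -209))) = Mul(Add(Add(Add(Add(-15, 23), 11), Mul(-1, -32)), -41798), Add(Mul(4, Pow(-82, 2)), 200)) = Mul(Add(Add(Add(8, 11), 32), -41798), Add(Mul(4, 6724), 200)) = Mul(Add(Add(19, 32), -41798), Add(26896, 200)) = Mul(Add(51, -41798), 27096) = Mul(-41747, 27096) = -1131176712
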